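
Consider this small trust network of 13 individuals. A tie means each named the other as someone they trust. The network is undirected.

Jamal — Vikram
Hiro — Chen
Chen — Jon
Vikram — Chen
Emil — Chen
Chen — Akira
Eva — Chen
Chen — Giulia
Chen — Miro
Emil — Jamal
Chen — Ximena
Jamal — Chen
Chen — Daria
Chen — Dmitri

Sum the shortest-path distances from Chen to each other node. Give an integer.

12

Distances from Chen: Akira:1, Daria:1, Dmitri:1, Emil:1, Eva:1, Giulia:1, Hiro:1, Jamal:1, Jon:1, Miro:1, Vikram:1, Ximena:1.
Sum = 1 + 1 + 1 + 1 + 1 + 1 + 1 + 1 + 1 + 1 + 1 + 1 = 12.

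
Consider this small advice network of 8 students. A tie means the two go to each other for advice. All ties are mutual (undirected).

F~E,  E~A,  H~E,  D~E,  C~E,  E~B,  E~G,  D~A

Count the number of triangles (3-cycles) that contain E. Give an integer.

1

E's neighbors: A, B, C, D, F, G, and H.
Neighbor pairs that are themselves tied: E–A–D. Each forms one triangle with E, for 1 in total.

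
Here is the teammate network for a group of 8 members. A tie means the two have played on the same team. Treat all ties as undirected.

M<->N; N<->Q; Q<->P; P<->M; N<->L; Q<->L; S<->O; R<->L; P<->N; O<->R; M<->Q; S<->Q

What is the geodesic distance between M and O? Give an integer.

3

One shortest route is M – Q – S – O, which uses 3 edges, and at distance 2 from M we only reach {L, S}, which does not include O. So d(M,O) = 3.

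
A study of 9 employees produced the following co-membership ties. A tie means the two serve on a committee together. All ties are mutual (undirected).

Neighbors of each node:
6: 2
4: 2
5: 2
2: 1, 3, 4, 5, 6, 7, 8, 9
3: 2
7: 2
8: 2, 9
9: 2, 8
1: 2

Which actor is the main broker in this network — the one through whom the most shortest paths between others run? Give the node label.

2

Unnormalized betweenness of each node: 1:0, 2:27, 3:0, 4:0, 5:0, 6:0, 7:0, 8:0, 9:0.
2 has the largest value, 27, making it the main broker — the node through which the most shortest paths run.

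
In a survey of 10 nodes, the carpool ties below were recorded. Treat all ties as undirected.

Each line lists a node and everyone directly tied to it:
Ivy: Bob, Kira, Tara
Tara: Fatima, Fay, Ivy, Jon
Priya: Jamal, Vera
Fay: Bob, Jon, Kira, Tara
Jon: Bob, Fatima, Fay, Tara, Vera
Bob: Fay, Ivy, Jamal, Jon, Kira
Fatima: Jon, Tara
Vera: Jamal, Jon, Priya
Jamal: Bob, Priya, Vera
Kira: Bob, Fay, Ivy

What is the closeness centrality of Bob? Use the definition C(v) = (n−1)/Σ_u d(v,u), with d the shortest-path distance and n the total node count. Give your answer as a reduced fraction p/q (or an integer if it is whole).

9/13

Distances from Bob: Fatima:2, Fay:1, Ivy:1, Jamal:1, Jon:1, Kira:1, Priya:2, Tara:2, Vera:2. Sum = 13.
n = 10, so closeness = 9/13.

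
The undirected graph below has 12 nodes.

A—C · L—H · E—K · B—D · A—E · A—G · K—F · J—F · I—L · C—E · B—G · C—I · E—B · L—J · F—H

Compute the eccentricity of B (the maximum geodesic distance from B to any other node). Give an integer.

4

Distances from B: A:2, C:2, D:1, E:1, F:3, G:1, H:4, I:3, J:4, K:2, L:4.
The largest is 4 (to H, J, and L), so the eccentricity of B is 4.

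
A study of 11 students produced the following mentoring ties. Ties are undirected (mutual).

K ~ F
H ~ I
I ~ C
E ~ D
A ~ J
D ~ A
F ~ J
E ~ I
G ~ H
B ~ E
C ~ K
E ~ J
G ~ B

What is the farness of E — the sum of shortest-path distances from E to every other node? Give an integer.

Distances from E: A:2, B:1, C:2, D:1, F:2, G:2, H:2, I:1, J:1, K:3.
Sum = 2 + 1 + 2 + 1 + 2 + 2 + 2 + 1 + 1 + 3 = 17.

17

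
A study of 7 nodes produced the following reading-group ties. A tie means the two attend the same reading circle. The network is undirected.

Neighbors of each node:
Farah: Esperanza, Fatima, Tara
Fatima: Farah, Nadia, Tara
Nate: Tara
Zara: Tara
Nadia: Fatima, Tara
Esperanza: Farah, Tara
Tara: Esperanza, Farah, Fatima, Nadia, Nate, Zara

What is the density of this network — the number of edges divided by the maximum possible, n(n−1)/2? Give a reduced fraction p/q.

3/7

There are 9 edges and 7 nodes, so the maximum possible is C(7,2) = 21.
Density = 9/21 = 3/7.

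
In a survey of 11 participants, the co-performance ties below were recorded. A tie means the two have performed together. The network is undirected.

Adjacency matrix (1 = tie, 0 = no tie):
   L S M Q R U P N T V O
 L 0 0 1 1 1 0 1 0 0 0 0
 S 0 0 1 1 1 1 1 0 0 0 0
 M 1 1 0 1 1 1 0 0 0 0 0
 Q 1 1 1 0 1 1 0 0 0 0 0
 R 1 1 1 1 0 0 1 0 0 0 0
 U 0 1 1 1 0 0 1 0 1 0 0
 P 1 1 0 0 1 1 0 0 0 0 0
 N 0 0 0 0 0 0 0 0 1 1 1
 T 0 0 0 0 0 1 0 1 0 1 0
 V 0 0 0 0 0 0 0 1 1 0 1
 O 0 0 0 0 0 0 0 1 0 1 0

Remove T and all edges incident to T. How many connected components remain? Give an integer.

Without T, the remaining ties split the others into: {L, M, P, Q, R, S, U}; {N, O, V}.
That's 2 separate components.

2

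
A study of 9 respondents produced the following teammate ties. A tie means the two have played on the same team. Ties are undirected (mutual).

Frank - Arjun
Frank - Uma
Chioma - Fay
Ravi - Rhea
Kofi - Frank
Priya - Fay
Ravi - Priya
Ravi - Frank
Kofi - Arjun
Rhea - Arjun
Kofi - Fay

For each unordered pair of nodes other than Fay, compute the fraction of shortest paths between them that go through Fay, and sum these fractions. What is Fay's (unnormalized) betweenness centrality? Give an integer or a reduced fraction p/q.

25/3

Pairs whose geodesics pass through Fay — Frank–Chioma: 1; Ravi–Chioma: 1; Kofi–Priya: 1; Kofi–Chioma: 1; Arjun–Priya: 1/3; Arjun–Chioma: 1; Uma–Chioma: 1; Priya–Chioma: 1; Chioma–Rhea: 2/2.
All other pairs contribute 0.
Summing the contributions gives betweenness(Fay) = 25/3.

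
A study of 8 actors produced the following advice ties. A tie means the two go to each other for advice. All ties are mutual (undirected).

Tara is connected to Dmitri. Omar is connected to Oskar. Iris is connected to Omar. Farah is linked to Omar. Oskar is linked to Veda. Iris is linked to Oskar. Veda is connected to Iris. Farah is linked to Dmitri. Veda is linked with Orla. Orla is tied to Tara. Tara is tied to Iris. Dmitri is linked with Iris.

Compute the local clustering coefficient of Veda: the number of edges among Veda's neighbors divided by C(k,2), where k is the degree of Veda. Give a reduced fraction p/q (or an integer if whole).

1/3

Veda's neighbors: Iris, Orla, and Oskar (k = 3).
Possible neighbor pairs: C(3,2) = 3. Edges among them: Iris–Oskar → e = 1.
Clustering(Veda) = 1/3.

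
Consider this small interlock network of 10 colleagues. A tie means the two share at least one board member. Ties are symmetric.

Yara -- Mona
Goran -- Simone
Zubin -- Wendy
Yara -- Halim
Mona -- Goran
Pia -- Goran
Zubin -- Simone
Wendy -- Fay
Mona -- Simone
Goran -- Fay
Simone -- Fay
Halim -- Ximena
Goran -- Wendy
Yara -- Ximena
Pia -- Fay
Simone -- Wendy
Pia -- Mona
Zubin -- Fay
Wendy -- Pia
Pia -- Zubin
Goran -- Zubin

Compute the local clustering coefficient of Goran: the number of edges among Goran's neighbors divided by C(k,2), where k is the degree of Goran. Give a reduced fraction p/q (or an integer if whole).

Goran's neighbors: Fay, Mona, Pia, Simone, Wendy, and Zubin (k = 6).
Possible neighbor pairs: C(6,2) = 15. Edges among them: Fay–Pia, Fay–Simone, Fay–Wendy, Fay–Zubin, Mona–Pia, Mona–Simone, Pia–Wendy, Pia–Zubin, Simone–Wendy, Simone–Zubin, Wendy–Zubin → e = 11.
Clustering(Goran) = 11/15.

11/15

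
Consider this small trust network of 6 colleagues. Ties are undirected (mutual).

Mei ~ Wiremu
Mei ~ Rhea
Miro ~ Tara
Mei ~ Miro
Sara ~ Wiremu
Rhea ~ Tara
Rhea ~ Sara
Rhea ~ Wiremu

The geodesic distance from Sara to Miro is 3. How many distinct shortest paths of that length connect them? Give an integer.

3

The shortest distance is 3. The length-3 paths are: Sara–Rhea–Tara–Miro; Sara–Wiremu–Mei–Miro; Sara–Rhea–Mei–Miro.
That gives 3 distinct shortest paths.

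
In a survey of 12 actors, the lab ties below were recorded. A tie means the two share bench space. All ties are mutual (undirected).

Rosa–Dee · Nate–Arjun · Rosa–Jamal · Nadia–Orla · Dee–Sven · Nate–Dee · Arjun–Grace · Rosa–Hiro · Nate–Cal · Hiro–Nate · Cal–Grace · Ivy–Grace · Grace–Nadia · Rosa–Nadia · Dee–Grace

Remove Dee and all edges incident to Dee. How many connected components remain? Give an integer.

Without Dee, the remaining ties split the others into: {Arjun, Cal, Grace, Hiro, Ivy, Jamal, Nadia, Nate, Orla, Rosa}; {Sven}.
That's 2 separate components.

2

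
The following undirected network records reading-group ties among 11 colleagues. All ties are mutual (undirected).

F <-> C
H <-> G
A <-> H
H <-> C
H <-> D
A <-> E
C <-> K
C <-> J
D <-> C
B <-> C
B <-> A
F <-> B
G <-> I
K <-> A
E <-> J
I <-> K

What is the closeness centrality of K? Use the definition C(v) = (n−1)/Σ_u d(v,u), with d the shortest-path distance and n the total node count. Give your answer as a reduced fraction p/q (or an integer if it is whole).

10/17

Distances from K: A:1, B:2, C:1, D:2, E:2, F:2, G:2, H:2, I:1, J:2. Sum = 17.
n = 11, so closeness = 10/17.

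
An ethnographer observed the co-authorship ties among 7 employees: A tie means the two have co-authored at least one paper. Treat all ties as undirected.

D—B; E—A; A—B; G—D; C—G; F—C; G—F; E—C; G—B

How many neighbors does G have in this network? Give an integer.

4

G is directly tied to B, C, D, and F. That is 4 neighbors, so the degree of G is 4.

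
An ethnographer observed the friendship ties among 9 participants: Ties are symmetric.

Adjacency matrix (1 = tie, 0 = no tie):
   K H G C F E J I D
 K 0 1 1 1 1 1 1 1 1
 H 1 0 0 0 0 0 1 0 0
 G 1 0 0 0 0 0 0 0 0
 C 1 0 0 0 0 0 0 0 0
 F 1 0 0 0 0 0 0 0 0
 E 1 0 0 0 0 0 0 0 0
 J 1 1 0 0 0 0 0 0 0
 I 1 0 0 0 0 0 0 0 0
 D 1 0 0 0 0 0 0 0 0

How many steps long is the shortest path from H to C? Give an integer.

One shortest route is H – K – C, which uses 2 edges, and H and C are not directly tied, so nothing shorter exists. So d(H,C) = 2.

2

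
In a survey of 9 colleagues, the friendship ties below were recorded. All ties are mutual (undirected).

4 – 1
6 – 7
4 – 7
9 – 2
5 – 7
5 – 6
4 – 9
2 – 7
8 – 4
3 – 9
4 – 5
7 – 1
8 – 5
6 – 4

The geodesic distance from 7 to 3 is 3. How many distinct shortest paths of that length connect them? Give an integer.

2

The shortest distance is 3. The length-3 paths are: 7–2–9–3; 7–4–9–3.
That gives 2 distinct shortest paths.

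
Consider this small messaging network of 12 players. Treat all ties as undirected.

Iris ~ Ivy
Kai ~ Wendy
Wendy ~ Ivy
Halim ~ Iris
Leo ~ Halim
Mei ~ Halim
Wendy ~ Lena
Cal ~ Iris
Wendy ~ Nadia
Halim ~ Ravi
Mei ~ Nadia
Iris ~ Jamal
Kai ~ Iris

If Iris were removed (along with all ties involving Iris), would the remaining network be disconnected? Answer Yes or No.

Removing Iris leaves {Halim, Ivy, Kai, Lena, Leo, Mei, Nadia, Ravi, and Wendy} with no path to {Cal}, so the network splits into 3 components. Iris is a cut vertex.

Yes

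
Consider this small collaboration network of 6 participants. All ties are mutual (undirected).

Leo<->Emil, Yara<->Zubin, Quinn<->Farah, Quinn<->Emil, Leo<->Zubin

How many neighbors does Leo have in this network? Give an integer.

2

Leo is directly tied to Emil and Zubin. That is 2 neighbors, so the degree of Leo is 2.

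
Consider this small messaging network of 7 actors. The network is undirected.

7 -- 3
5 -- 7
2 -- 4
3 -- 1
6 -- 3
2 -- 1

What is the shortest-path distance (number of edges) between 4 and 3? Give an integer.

3

One shortest route is 4 – 2 – 1 – 3, which uses 3 edges, and at distance 2 from 4 we only reach {1}, which does not include 3. So d(4,3) = 3.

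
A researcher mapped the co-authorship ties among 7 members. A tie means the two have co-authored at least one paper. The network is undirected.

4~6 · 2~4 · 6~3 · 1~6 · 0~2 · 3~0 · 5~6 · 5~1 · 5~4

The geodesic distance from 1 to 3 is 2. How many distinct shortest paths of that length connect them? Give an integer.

The shortest distance is 2, and the only length-2 path is 1–6–3. So there is exactly 1 shortest path.

1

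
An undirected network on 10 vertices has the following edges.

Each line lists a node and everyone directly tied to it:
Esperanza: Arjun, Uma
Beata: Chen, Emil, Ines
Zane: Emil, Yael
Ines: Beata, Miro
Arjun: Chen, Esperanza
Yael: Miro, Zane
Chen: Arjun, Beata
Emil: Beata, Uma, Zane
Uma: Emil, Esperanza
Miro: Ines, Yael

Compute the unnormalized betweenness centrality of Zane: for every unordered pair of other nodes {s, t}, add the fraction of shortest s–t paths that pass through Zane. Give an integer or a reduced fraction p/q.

Pairs whose geodesics pass through Zane — Emil–Miro: 1/2; Emil–Yael: 1; Uma–Miro: 1/2; Uma–Yael: 1; Esperanza–Miro: 1/3; Esperanza–Yael: 1; Arjun–Yael: 2/3; Chen–Yael: 1/2; Beata–Yael: 1/2.
All other pairs contribute 0.
Summing the contributions gives betweenness(Zane) = 6.

6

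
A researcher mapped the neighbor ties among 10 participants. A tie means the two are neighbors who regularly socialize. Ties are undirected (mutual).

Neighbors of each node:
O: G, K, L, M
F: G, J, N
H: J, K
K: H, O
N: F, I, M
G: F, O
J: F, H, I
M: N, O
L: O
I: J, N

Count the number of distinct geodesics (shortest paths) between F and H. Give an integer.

1

The shortest distance is 2, and the only length-2 path is F–J–H. So there is exactly 1 shortest path.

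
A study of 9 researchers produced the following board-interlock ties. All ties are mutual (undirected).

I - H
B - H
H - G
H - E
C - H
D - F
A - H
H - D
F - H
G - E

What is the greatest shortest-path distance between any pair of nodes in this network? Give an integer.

2

Eccentricity of each node (its greatest distance to any other): A:2, B:2, C:2, D:2, E:2, F:2, G:2, H:1, I:2.
The maximum eccentricity is 2, realized for instance by the pair E–F via E – H – F. So the diameter is 2.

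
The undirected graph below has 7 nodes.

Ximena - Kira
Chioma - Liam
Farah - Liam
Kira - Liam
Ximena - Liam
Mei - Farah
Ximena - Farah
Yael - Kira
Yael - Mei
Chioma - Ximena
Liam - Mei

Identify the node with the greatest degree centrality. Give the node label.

Liam

Degrees — Chioma:2, Farah:3, Kira:3, Liam:5, Mei:3, Ximena:4, Yael:2.
The maximum is 5, attained only by Liam.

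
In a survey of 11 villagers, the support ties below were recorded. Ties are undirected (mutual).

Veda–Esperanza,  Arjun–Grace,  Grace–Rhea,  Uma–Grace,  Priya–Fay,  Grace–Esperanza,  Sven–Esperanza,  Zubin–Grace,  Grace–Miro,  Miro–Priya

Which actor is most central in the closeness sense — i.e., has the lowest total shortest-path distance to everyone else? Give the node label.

Farness (sum of distances to all others) for each node — Arjun:24, Esperanza:20, Fay:36, Grace:15, Miro:20, Priya:27, Rhea:24, Sven:29, Uma:24, Veda:29, Zubin:24.
The smallest farness is 15, for Grace, so Grace has the highest closeness.

Grace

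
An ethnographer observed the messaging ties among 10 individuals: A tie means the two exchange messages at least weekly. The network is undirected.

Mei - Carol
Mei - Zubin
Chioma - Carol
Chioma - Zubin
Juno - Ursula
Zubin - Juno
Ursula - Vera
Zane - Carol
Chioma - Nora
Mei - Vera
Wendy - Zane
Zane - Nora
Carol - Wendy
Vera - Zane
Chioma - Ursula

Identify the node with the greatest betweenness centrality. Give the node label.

Chioma

Unnormalized betweenness of each node: Carol:27/4, Chioma:26/3, Juno:1/2, Mei:43/12, Nora:3/4, Ursula:29/6, Vera:19/4, Wendy:0, Zane:21/4, Zubin:47/12.
Chioma has the largest value, 26/3, making it the main broker — the node through which the most shortest paths run.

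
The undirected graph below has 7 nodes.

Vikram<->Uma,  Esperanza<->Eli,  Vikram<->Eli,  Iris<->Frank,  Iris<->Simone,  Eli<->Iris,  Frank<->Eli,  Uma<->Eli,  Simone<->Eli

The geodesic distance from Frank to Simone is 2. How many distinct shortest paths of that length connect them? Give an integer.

The shortest distance is 2. The length-2 paths are: Frank–Eli–Simone; Frank–Iris–Simone.
That gives 2 distinct shortest paths.

2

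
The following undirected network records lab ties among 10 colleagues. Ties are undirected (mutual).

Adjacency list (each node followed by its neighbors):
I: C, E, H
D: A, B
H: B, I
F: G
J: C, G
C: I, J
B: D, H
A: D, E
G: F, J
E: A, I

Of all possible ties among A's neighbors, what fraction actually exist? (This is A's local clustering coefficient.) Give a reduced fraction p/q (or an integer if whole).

A's neighbors: D and E (k = 2).
Possible neighbor pairs: C(2,2) = 1. Edges among them: none → e = 0.
Clustering(A) = 0/1.

0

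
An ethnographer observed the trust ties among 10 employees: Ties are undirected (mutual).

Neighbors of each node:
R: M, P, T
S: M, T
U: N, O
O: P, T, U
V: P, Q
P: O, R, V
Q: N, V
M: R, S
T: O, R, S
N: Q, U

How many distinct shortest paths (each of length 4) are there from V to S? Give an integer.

3

The shortest distance is 4. The length-4 paths are: V–P–O–T–S; V–P–R–T–S; V–P–R–M–S.
That gives 3 distinct shortest paths.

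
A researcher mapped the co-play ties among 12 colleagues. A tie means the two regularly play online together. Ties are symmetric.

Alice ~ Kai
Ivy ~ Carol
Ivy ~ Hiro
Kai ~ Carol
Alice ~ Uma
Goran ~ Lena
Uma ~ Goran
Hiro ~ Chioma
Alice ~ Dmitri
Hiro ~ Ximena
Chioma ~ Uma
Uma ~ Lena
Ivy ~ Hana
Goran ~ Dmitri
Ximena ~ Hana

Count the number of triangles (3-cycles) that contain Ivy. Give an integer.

Ivy's neighbors are Carol, Hana, and Hiro, but none of them are tied to each other, so no triangle contains Ivy.

0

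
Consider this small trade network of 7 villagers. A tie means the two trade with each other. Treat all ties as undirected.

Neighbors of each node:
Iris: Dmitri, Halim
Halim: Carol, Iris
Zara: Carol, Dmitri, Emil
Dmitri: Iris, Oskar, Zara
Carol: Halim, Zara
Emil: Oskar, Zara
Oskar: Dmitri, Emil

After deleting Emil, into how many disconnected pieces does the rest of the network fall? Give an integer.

Emil's neighbors (Oskar and Zara) remain reachable from one another through other ties, so the rest of the network stays in one piece.

1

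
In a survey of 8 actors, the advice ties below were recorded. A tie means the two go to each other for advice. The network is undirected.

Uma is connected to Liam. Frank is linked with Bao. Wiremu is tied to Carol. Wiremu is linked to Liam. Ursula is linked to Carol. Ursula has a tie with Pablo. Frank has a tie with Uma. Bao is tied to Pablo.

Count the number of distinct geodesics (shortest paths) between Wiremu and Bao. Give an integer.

The shortest distance is 4. The length-4 paths are: Wiremu–Liam–Uma–Frank–Bao; Wiremu–Carol–Ursula–Pablo–Bao.
That gives 2 distinct shortest paths.

2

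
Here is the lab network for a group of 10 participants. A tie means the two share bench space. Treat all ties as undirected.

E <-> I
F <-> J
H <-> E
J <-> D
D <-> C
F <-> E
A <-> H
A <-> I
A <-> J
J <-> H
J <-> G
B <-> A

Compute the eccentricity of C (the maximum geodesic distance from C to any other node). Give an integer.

Distances from C: A:3, B:4, D:1, E:4, F:3, G:3, H:3, I:4, J:2.
The largest is 4 (to E, I, and B), so the eccentricity of C is 4.

4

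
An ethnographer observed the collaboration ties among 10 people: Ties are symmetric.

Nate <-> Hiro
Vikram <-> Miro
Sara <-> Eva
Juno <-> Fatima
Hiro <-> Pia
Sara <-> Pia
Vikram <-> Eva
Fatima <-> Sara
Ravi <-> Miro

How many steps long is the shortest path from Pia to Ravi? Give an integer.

5

One shortest route is Pia – Sara – Eva – Vikram – Miro – Ravi, which uses 5 edges, and at distance 4 from Pia we only reach {Miro}, which does not include Ravi. So d(Pia,Ravi) = 5.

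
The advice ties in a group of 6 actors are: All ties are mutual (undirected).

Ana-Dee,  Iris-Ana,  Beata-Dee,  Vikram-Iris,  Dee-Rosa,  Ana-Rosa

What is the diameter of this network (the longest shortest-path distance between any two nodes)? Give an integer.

4

Eccentricity of each node (its greatest distance to any other): Ana:2, Beata:4, Dee:3, Iris:3, Rosa:3, Vikram:4.
The maximum eccentricity is 4, realized for instance by the pair Vikram–Beata via Vikram – Iris – Ana – Dee – Beata. So the diameter is 4.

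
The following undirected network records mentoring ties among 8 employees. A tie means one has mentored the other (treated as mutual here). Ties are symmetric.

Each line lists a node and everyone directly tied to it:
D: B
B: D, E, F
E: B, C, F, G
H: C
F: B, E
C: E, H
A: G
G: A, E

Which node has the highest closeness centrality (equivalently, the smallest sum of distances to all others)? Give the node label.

Farness (sum of distances to all others) for each node — A:20, B:13, C:14, D:19, E:10, F:14, G:14, H:20.
The smallest farness is 10, for E, so E has the highest closeness.

E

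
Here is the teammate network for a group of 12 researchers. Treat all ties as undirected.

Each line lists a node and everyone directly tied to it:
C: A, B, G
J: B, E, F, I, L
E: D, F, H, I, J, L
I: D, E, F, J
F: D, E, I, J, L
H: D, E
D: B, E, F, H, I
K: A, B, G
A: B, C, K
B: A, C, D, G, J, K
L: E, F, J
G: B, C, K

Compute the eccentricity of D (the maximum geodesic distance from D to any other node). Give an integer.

2

Distances from D: A:2, B:1, C:2, E:1, F:1, G:2, H:1, I:1, J:2, K:2, L:2.
The largest is 2 (to K, C, A, G, J, and L), so the eccentricity of D is 2.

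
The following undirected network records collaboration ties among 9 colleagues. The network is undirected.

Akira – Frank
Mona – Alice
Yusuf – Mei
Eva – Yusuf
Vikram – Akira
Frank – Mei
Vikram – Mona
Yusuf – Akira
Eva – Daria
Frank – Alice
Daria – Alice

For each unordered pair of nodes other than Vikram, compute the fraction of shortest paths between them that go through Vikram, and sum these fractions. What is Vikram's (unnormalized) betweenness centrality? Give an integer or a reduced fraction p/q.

Pairs whose geodesics pass through Vikram — Mona–Akira: 1; Mona–Yusuf: 1.
All other pairs contribute 0.
Summing the contributions gives betweenness(Vikram) = 2.

2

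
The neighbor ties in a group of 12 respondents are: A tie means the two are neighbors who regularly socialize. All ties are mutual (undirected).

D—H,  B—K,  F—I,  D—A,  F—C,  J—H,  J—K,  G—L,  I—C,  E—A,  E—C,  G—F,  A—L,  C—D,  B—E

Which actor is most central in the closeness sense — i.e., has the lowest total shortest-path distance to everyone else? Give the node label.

C

Farness (sum of distances to all others) for each node — A:23, B:27, C:21, D:22, E:22, F:26, G:32, H:27, I:28, J:32, K:32, L:28.
The smallest farness is 21, for C, so C has the highest closeness.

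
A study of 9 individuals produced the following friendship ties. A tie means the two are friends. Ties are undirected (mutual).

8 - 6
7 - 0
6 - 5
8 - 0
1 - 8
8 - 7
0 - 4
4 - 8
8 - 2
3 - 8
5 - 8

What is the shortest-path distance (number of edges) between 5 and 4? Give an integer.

One shortest route is 5 – 8 – 4, which uses 2 edges, and 5 and 4 are not directly tied, so nothing shorter exists. So d(5,4) = 2.

2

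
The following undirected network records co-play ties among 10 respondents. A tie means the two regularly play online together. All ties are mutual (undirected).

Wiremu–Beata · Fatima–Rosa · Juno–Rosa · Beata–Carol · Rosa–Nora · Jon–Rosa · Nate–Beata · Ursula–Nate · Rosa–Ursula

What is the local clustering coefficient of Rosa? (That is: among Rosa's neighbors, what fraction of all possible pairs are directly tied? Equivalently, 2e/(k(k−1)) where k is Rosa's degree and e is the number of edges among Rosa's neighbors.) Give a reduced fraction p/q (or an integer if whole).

Rosa's neighbors: Fatima, Jon, Juno, Nora, and Ursula (k = 5).
Possible neighbor pairs: C(5,2) = 10. Edges among them: none → e = 0.
Clustering(Rosa) = 0/10 = 0.

0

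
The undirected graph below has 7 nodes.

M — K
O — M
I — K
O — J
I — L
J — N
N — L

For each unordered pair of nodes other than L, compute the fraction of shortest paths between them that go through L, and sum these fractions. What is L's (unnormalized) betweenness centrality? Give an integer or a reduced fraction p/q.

3

Pairs whose geodesics pass through L — N–K: 1; N–I: 1; J–I: 1.
All other pairs contribute 0.
Summing the contributions gives betweenness(L) = 3.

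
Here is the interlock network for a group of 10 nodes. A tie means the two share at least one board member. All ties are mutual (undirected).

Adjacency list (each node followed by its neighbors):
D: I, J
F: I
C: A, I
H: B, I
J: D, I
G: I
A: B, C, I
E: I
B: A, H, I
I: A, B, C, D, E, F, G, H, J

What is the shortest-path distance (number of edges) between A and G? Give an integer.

One shortest route is A – I – G, which uses 2 edges, and A and G are not directly tied, so nothing shorter exists. So d(A,G) = 2.

2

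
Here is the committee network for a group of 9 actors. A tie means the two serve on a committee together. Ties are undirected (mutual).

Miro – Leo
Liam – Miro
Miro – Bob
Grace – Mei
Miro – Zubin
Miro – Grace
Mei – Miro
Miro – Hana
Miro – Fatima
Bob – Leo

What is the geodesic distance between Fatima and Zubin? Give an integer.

2

One shortest route is Fatima – Miro – Zubin, which uses 2 edges, and Fatima and Zubin are not directly tied, so nothing shorter exists. So d(Fatima,Zubin) = 2.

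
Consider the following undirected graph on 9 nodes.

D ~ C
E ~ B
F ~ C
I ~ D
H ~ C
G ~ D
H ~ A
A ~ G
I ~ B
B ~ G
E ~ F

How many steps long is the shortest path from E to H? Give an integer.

3

One shortest route is E – F – C – H, which uses 3 edges, and at distance 2 from E we only reach {C, G, I}, which does not include H. So d(E,H) = 3.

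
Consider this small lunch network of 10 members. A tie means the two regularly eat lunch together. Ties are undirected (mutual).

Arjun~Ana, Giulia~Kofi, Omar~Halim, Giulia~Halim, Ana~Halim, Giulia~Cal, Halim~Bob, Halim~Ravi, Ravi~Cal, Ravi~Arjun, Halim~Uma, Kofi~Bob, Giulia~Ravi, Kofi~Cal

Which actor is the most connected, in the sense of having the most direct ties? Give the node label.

Halim

Degrees — Ana:2, Arjun:2, Bob:2, Cal:3, Giulia:4, Halim:6, Kofi:3, Omar:1, Ravi:4, Uma:1.
The maximum is 6, attained only by Halim.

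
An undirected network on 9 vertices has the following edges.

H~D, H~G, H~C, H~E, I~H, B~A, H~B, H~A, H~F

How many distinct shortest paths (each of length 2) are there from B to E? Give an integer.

1

The shortest distance is 2, and the only length-2 path is B–H–E. So there is exactly 1 shortest path.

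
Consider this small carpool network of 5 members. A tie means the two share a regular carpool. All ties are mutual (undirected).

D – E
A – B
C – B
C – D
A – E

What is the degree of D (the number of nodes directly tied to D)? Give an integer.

2

D is directly tied to C and E. That is 2 neighbors, so the degree of D is 2.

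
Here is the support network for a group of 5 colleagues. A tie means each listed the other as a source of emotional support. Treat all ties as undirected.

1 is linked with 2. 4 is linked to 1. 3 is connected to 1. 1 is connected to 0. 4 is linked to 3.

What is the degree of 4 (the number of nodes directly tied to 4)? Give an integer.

4 is directly tied to 1 and 3. That is 2 neighbors, so the degree of 4 is 2.

2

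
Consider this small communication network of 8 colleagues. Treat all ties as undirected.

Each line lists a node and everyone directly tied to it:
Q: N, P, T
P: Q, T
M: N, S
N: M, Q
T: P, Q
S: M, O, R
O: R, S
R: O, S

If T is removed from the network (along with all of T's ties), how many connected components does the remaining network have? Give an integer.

1

T's neighbors (P and Q) remain reachable from one another through other ties, so the rest of the network stays in one piece.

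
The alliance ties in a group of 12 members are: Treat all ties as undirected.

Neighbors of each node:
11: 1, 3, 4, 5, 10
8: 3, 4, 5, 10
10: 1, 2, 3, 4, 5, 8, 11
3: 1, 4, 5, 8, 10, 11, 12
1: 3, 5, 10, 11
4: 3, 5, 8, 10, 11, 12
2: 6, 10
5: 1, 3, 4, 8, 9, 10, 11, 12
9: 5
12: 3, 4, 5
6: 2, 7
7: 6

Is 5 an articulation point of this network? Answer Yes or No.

Removing 5 leaves {1, 2, 3, 4, 6, 7, 8, 10, 11, and 12} with no path to {9}, so the network splits into 2 components. 5 is a cut vertex.

Yes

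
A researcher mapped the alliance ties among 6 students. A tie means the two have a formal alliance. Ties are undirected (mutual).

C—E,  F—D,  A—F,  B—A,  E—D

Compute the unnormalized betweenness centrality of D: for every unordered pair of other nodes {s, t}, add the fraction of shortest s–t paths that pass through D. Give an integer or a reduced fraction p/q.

6

Pairs whose geodesics pass through D — E–B: 1; E–A: 1; E–F: 1; B–C: 1; C–A: 1; C–F: 1.
All other pairs contribute 0.
Summing the contributions gives betweenness(D) = 6.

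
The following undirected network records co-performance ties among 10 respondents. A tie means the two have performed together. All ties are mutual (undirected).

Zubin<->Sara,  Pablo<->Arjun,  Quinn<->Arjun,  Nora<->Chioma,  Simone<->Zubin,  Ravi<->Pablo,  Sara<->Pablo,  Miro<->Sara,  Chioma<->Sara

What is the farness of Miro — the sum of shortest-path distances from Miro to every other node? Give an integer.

23

Distances from Miro: Arjun:3, Chioma:2, Nora:3, Pablo:2, Quinn:4, Ravi:3, Sara:1, Simone:3, Zubin:2.
Sum = 3 + 2 + 3 + 2 + 4 + 3 + 1 + 3 + 2 = 23.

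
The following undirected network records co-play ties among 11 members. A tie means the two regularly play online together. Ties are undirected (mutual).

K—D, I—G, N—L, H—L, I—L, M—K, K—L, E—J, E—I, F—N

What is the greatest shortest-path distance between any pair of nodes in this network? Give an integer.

5

Eccentricity of each node (its greatest distance to any other): D:5, E:4, F:5, G:4, H:4, I:3, J:5, K:4, L:3, M:5, N:4.
The maximum eccentricity is 5, realized for instance by the pair D–J via D – K – L – I – E – J. So the diameter is 5.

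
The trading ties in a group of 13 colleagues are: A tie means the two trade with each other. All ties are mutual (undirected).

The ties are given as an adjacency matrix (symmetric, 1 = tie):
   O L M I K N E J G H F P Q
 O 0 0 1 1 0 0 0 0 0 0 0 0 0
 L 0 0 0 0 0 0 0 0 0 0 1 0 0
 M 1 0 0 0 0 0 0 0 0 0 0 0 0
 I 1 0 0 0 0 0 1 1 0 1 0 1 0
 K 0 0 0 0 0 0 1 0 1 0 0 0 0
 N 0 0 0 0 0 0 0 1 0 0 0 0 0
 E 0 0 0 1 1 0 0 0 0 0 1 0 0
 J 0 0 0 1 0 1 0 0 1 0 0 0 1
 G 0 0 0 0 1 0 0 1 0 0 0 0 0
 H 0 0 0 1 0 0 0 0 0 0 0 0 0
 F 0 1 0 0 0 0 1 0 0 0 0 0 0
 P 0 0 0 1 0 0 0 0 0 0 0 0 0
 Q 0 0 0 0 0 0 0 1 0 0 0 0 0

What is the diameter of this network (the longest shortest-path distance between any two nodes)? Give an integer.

Eccentricity of each node (its greatest distance to any other): E:3, F:4, G:4, H:4, I:3, J:4, K:4, L:5, M:5, N:5, O:4, P:4, Q:5.
The maximum eccentricity is 5, realized for instance by the pair L–M via L – F – E – I – O – M. So the diameter is 5.

5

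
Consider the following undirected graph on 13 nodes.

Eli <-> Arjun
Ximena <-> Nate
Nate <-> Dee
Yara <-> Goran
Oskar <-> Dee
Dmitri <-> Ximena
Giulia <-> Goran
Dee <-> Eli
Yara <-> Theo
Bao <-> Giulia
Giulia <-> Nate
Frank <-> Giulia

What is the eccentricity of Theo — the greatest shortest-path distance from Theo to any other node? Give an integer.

7

Distances from Theo: Arjun:7, Bao:4, Dee:5, Dmitri:6, Eli:6, Frank:4, Giulia:3, Goran:2, Nate:4, Oskar:6, Ximena:5, Yara:1.
The largest is 7 (to Arjun), so the eccentricity of Theo is 7.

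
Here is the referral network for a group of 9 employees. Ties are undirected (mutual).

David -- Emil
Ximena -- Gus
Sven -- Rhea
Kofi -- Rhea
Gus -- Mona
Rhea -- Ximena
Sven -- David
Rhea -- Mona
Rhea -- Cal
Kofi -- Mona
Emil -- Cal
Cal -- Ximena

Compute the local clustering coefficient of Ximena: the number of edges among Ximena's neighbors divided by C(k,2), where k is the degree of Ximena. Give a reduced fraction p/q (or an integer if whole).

Ximena's neighbors: Cal, Gus, and Rhea (k = 3).
Possible neighbor pairs: C(3,2) = 3. Edges among them: Cal–Rhea → e = 1.
Clustering(Ximena) = 1/3.

1/3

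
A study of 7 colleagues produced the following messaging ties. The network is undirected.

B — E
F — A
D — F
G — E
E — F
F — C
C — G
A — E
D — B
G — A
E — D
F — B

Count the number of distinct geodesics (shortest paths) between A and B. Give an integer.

The shortest distance is 2. The length-2 paths are: A–E–B; A–F–B.
That gives 2 distinct shortest paths.

2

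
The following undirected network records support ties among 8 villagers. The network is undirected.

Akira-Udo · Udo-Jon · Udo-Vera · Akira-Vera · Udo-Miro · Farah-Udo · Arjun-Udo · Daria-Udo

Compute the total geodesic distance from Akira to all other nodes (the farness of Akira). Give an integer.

12

Distances from Akira: Arjun:2, Daria:2, Farah:2, Jon:2, Miro:2, Udo:1, Vera:1.
Sum = 2 + 2 + 2 + 2 + 2 + 1 + 1 = 12.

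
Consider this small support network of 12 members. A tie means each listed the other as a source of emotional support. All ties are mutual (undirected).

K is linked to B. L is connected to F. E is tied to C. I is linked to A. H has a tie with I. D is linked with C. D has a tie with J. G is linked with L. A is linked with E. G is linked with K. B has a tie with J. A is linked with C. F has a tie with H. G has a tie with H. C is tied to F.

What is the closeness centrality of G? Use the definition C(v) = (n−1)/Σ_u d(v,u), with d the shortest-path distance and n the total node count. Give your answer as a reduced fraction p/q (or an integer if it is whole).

Distances from G: A:3, B:2, C:3, D:4, E:4, F:2, H:1, I:2, J:3, K:1, L:1. Sum = 26.
n = 12, so closeness = 11/26.

11/26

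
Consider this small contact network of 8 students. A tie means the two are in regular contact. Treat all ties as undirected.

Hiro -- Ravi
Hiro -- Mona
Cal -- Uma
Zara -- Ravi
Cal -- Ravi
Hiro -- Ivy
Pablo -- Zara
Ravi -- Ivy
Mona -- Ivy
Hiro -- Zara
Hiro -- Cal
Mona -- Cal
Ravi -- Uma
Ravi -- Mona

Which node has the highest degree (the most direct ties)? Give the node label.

Ravi

Degrees — Cal:4, Hiro:5, Ivy:3, Mona:4, Pablo:1, Ravi:6, Uma:2, Zara:3.
The maximum is 6, attained only by Ravi.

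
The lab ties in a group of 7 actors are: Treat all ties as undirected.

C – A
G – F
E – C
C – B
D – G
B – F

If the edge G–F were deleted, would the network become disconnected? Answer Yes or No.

Without the G–F edge there is no alternate route between G and F, so the network disconnects. It is a bridge.

Yes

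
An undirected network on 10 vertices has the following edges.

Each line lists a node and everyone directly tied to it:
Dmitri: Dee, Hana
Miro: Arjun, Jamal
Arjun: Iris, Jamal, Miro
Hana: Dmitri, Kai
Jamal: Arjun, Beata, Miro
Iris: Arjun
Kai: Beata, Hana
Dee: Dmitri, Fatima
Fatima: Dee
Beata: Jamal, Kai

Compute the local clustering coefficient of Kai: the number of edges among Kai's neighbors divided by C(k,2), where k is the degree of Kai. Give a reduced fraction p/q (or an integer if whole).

Kai's neighbors: Beata and Hana (k = 2).
Possible neighbor pairs: C(2,2) = 1. Edges among them: none → e = 0.
Clustering(Kai) = 0/1.

0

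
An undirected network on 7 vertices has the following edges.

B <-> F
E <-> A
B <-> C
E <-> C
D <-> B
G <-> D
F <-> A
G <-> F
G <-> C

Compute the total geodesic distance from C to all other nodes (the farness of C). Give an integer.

Distances from C: A:2, B:1, D:2, E:1, F:2, G:1.
Sum = 2 + 1 + 2 + 1 + 2 + 1 = 9.

9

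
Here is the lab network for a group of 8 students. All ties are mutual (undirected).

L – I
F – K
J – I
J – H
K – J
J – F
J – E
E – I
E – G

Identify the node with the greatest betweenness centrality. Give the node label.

J

Unnormalized betweenness of each node: E:6, F:0, G:0, H:0, I:6, J:14, K:0, L:0.
J has the largest value, 14, making it the main broker — the node through which the most shortest paths run.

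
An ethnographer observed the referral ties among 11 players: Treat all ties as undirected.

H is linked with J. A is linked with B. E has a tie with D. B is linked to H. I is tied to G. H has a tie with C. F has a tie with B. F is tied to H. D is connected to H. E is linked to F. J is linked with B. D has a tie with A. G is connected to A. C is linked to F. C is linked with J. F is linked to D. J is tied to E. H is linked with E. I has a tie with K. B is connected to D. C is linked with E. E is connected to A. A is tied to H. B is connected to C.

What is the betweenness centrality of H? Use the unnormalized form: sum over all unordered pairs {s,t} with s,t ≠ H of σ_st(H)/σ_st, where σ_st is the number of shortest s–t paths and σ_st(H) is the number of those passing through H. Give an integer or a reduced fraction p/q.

14/3

Pairs whose geodesics pass through H — D–C: 1/4; D–J: 1/3; B–E: 1/6; F–A: 1/4; F–J: 1/4; F–K: 1/4; F–I: 1/4; F–G: 1/4; A–C: 1/3; A–J: 1/3; C–K: 1/3; C–I: 1/3; C–G: 1/3; J–K: 1/3 … (+2 more pairs).
All other pairs contribute 0.
Summing the contributions gives betweenness(H) = 14/3.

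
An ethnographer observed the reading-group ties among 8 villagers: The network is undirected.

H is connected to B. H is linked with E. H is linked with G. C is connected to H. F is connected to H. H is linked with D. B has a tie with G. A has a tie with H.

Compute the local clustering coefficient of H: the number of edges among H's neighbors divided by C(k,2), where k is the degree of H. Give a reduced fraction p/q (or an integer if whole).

H's neighbors: A, B, C, D, E, F, and G (k = 7).
Possible neighbor pairs: C(7,2) = 21. Edges among them: B–G → e = 1.
Clustering(H) = 1/21.

1/21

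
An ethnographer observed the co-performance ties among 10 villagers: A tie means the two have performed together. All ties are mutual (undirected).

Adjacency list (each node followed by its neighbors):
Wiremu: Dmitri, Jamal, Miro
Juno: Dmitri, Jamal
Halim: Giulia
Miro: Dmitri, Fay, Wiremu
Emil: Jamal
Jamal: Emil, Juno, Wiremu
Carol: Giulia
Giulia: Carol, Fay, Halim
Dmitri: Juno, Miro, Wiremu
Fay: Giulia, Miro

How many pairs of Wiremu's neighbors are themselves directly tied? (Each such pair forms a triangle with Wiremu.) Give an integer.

Wiremu's neighbors: Dmitri, Jamal, and Miro.
Neighbor pairs that are themselves tied: Wiremu–Dmitri–Miro. Each forms one triangle with Wiremu, for 1 in total.

1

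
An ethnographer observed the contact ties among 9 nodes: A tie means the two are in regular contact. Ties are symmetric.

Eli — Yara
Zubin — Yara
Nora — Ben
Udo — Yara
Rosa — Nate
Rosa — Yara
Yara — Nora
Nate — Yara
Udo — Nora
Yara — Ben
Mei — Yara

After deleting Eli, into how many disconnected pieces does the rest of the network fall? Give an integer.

Eli's neighbors (Yara) remain reachable from one another through other ties, so the rest of the network stays in one piece.

1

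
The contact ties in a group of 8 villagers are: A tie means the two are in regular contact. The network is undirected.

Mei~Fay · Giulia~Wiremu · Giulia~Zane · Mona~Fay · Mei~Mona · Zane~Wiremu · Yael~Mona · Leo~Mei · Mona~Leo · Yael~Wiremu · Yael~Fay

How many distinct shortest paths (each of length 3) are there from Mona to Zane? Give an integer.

1

The shortest distance is 3, and the only length-3 path is Mona–Yael–Wiremu–Zane. So there is exactly 1 shortest path.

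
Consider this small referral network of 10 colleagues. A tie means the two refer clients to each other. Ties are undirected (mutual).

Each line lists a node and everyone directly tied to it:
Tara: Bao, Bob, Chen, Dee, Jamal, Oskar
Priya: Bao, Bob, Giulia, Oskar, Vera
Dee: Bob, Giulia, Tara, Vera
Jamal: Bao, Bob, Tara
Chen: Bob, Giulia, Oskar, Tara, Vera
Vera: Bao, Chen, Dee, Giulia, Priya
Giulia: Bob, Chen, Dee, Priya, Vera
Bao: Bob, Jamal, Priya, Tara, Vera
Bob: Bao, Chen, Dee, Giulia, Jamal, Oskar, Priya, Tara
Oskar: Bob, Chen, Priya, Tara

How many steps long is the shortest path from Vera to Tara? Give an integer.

2

One shortest route is Vera – Dee – Tara, which uses 2 edges, and Vera and Tara are not directly tied, so nothing shorter exists. So d(Vera,Tara) = 2.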